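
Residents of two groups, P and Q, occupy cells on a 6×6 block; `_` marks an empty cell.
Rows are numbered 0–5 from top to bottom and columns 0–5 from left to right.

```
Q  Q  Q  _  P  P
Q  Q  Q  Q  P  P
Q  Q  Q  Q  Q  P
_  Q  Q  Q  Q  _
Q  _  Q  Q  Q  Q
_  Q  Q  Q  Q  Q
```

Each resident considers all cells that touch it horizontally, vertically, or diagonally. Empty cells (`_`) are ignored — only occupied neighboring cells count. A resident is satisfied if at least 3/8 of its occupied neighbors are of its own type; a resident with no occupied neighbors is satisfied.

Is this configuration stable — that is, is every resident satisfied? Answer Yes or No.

Row 0: (0,0)Q 3/3 ✓ · (0,1)Q 5/5 ✓ · (0,2)Q 4/4 ✓ · (0,4)P 3/4 ✓ · (0,5)P 3/3 ✓
Row 1: (1,0)Q 5/5 ✓ · (1,1)Q 8/8 ✓ · (1,2)Q 7/7 ✓ · (1,3)Q 5/7 ✓ · (1,4)P 4/7 ✓ · (1,5)P 4/5 ✓
Row 2: (2,0)Q 4/4 ✓ · (2,1)Q 7/7 ✓ · (2,2)Q 8/8 ✓ · (2,3)Q 7/8 ✓ · (2,4)Q 4/7 ✓ · (2,5)P 2/4 ✓
Row 3: (3,1)Q 6/6 ✓ · (3,2)Q 7/7 ✓ · (3,3)Q 8/8 ✓ · (3,4)Q 6/7 ✓
Row 4: (4,0)Q 2/2 ✓ · (4,2)Q 7/7 ✓ · (4,3)Q 8/8 ✓ · (4,4)Q 7/7 ✓ · (4,5)Q 4/4 ✓
Row 5: (5,1)Q 3/3 ✓ · (5,2)Q 4/4 ✓ · (5,3)Q 5/5 ✓ · (5,4)Q 5/5 ✓ · (5,5)Q 3/3 ✓
All meet the threshold, so the configuration is stable.

Yes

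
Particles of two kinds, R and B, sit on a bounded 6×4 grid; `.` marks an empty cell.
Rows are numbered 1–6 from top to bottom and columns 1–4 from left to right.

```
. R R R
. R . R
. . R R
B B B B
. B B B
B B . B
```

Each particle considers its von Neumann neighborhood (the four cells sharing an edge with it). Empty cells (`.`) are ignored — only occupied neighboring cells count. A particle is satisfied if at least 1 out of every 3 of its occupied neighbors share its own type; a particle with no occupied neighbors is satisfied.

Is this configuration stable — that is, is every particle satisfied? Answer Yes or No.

Yes

Row 1: (1,2)R 2/2 satisfied · (1,3)R 2/2 satisfied · (1,4)R 2/2 satisfied
Row 2: (2,2)R 1/1 satisfied · (2,4)R 2/2 satisfied
Row 3: (3,3)R 1/2 satisfied · (3,4)R 2/3 satisfied
Row 4: (4,1)B 1/1 satisfied · (4,2)B 3/3 satisfied · (4,3)B 3/4 satisfied · (4,4)B 2/3 satisfied
Row 5: (5,2)B 3/3 satisfied · (5,3)B 3/3 satisfied · (5,4)B 3/3 satisfied
Row 6: (6,1)B 1/1 satisfied · (6,2)B 2/2 satisfied · (6,4)B 1/1 satisfied
All meet the threshold, so the configuration is stable.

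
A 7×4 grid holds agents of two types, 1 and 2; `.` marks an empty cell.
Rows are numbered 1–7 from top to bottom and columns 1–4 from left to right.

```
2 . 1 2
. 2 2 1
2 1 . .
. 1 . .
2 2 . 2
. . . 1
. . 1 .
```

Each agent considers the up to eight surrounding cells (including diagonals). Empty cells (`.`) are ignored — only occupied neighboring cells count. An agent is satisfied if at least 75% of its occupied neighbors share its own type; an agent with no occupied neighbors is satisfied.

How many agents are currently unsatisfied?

12

(1,1)2 1/1 satisfied
(1,3)1 1/4 not
(1,4)2 1/3 not
(2,2)2 3/5 not
(2,3)2 2/5 not
(2,4)1 1/3 not
(3,1)2 1/3 not
(3,2)1 1/4 not
(4,2)1 1/4 not
(5,1)2 1/2 not
(5,2)2 1/2 not
(5,4)2 0/1 not
(6,4)1 1/2 not
(7,3)1 1/1 satisfied
Unsatisfied: (1,3), (1,4), (2,2), (2,3), (2,4), (3,1), (3,2), (4,2), (5,1), (5,2), (5,4), (6,4) — 12 in total.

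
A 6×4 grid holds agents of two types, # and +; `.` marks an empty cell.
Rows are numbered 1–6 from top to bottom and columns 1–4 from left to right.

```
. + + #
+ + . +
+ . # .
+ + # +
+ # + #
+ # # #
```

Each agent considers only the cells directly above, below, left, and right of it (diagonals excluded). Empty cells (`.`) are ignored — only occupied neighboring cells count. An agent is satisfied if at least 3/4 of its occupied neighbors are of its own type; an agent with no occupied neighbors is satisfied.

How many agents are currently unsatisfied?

(1,2)+ 2/2 ok
(1,3)+ 1/2 unhappy
(1,4)# 0/2 unhappy
(2,1)+ 2/2 ok
(2,2)+ 2/2 ok
(2,4)+ 0/1 unhappy
(3,1)+ 2/2 ok
(3,3)# 1/1 ok
(4,1)+ 3/3 ok
(4,2)+ 1/3 unhappy
(4,3)# 1/4 unhappy
(4,4)+ 0/2 unhappy
(5,1)+ 2/3 unhappy
(5,2)# 1/4 unhappy
(5,3)+ 0/4 unhappy
(5,4)# 1/3 unhappy
(6,1)+ 1/2 unhappy
(6,2)# 2/3 unhappy
(6,3)# 2/3 unhappy
(6,4)# 2/2 ok
Unsatisfied: (1,3), (1,4), (2,4), (4,2), (4,3), (4,4), (5,1), (5,2), (5,3), (5,4), (6,1), (6,2), (6,3) — 13 in total.

13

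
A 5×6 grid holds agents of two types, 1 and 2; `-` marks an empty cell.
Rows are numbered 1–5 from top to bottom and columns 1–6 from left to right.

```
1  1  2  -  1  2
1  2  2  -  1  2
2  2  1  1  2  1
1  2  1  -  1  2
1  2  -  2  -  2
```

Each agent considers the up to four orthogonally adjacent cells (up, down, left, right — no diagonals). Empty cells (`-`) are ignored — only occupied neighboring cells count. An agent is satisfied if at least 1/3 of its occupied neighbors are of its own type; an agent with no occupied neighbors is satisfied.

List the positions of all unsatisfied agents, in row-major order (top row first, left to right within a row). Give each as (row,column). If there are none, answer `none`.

Row 1: (1,1)1 2/2 ✓ · (1,2)1 1/3 ✓ · (1,3)2 1/2 ✓ · (1,5)1 1/2 ✓ · (1,6)2 1/2 ✓
Row 2: (2,1)1 1/3 ✓ · (2,2)2 2/4 ✓ · (2,3)2 2/3 ✓ · (2,5)1 1/3 ✓ · (2,6)2 1/3 ✓
Row 3: (3,1)2 1/3 ✓ · (3,2)2 3/4 ✓ · (3,3)1 2/4 ✓ · (3,4)1 1/2 ✓ · (3,5)2 0/4 ✗ · (3,6)1 0/3 ✗
Row 4: (4,1)1 1/3 ✓ · (4,2)2 2/4 ✓ · (4,3)1 1/2 ✓ · (4,5)1 0/2 ✗ · (4,6)2 1/3 ✓
Row 5: (5,1)1 1/2 ✓ · (5,2)2 1/2 ✓ · (5,4)2 0/0 ✓ · (5,6)2 1/1 ✓

(3,5), (3,6), (4,5)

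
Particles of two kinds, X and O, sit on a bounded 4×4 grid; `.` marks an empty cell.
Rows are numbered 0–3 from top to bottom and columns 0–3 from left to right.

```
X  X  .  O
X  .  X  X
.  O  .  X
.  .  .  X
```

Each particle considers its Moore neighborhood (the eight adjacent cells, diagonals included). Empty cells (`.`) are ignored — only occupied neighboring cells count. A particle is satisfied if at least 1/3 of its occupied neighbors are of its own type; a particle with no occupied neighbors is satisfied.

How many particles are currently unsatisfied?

2

Row 0: (0,0)X 2/2 satisfied · (0,1)X 3/3 satisfied · (0,3)O 0/2 not
Row 1: (1,0)X 2/3 satisfied · (1,2)X 3/5 satisfied · (1,3)X 2/3 satisfied
Row 2: (2,1)O 0/2 not · (2,3)X 3/3 satisfied
Row 3: (3,3)X 1/1 satisfied
Unsatisfied: (0,3), (2,1) — 2 in total.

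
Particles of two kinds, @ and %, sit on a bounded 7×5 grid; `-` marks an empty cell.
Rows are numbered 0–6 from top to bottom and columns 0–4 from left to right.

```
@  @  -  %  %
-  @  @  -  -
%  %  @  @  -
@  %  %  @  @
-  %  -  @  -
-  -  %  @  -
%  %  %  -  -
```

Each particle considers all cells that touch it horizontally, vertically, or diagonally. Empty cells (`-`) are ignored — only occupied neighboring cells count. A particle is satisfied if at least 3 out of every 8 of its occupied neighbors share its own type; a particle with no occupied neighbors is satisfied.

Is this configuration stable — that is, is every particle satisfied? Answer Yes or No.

Row 0: (0,0)@ 2/2 ok · (0,1)@ 3/3 ok · (0,3)% 1/2 ok · (0,4)% 1/1 ok
Row 1: (1,1)@ 4/6 ok · (1,2)@ 4/6 ok
Row 2: (2,0)% 2/4 ok · (2,1)% 3/7 ok · (2,2)@ 4/7 ok · (2,3)@ 4/5 ok
Row 3: (3,0)@ 0/4 unhappy · (3,1)% 4/6 ok · (3,2)% 3/7 ok · (3,3)@ 4/5 ok · (3,4)@ 3/3 ok
Row 4: (4,1)% 3/4 ok · (4,3)@ 3/5 ok
Row 5: (5,2)% 3/5 ok · (5,3)@ 1/3 unhappy
Row 6: (6,0)% 1/1 ok · (6,1)% 3/3 ok · (6,2)% 2/3 ok
For instance (3,0) has only 0/4 same-type neighbors, below 3/8.

No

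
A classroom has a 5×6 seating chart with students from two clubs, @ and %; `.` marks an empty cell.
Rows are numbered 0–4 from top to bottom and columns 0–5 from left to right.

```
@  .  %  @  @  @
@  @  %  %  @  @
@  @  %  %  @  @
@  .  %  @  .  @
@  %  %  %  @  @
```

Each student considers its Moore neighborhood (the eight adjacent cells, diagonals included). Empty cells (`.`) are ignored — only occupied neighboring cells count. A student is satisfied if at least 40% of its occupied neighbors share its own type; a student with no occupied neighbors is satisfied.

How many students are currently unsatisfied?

Row 0: (0,0)@ 2/2 satisfied · (0,2)% 2/4 satisfied · (0,3)@ 2/5 satisfied · (0,4)@ 4/5 satisfied · (0,5)@ 3/3 satisfied
Row 1: (1,0)@ 4/4 satisfied · (1,1)@ 4/7 satisfied · (1,2)% 4/7 satisfied · (1,3)% 4/8 satisfied · (1,4)@ 6/8 satisfied · (1,5)@ 5/5 satisfied
Row 2: (2,0)@ 4/4 satisfied · (2,1)@ 4/7 satisfied · (2,2)% 4/7 satisfied · (2,3)% 4/7 satisfied · (2,4)@ 5/7 satisfied · (2,5)@ 4/4 satisfied
Row 3: (3,0)@ 3/4 satisfied · (3,2)% 5/7 satisfied · (3,3)@ 2/7 not · (3,5)@ 4/4 satisfied
Row 4: (4,0)@ 1/2 satisfied · (4,1)% 2/4 satisfied · (4,2)% 3/4 satisfied · (4,3)% 2/4 satisfied · (4,4)@ 3/4 satisfied · (4,5)@ 2/2 satisfied
Unsatisfied: (3,3) — 1 in total.

1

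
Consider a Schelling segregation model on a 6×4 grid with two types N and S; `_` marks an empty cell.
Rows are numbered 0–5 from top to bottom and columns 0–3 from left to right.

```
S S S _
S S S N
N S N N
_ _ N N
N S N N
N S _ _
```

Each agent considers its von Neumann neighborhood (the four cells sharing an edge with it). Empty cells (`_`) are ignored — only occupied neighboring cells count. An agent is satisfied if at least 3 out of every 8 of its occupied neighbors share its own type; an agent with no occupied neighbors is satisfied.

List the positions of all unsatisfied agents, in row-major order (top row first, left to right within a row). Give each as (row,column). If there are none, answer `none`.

(2,0), (2,1), (4,1)

Row 0: (0,0)S 2/2 ✓ · (0,1)S 3/3 ✓ · (0,2)S 2/2 ✓
Row 1: (1,0)S 2/3 ✓ · (1,1)S 4/4 ✓ · (1,2)S 2/4 ✓ · (1,3)N 1/2 ✓
Row 2: (2,0)N 0/2 ✗ · (2,1)S 1/3 ✗ · (2,2)N 2/4 ✓ · (2,3)N 3/3 ✓
Row 3: (3,2)N 3/3 ✓ · (3,3)N 3/3 ✓
Row 4: (4,0)N 1/2 ✓ · (4,1)S 1/3 ✗ · (4,2)N 2/3 ✓ · (4,3)N 2/2 ✓
Row 5: (5,0)N 1/2 ✓ · (5,1)S 1/2 ✓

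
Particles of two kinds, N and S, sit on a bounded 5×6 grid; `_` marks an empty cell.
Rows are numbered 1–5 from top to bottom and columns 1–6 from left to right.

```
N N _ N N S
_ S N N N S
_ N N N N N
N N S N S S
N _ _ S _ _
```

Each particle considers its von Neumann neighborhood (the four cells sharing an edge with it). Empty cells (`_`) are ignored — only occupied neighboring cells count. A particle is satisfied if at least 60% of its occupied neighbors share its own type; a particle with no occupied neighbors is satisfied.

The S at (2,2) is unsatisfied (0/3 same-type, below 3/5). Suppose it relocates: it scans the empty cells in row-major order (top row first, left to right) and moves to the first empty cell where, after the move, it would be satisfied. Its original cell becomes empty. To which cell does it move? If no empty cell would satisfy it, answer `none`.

Vacating (2,2). Empty cells in order:
  (1,3): 0/3 same-type → still unsatisfied.
  (2,1): 0/1 same-type → still unsatisfied.
  (3,1): 0/2 same-type → still unsatisfied.
  (5,2): 0/2 same-type → still unsatisfied.
  (5,3): 2/2 same-type → satisfied — stop here.

(5,3)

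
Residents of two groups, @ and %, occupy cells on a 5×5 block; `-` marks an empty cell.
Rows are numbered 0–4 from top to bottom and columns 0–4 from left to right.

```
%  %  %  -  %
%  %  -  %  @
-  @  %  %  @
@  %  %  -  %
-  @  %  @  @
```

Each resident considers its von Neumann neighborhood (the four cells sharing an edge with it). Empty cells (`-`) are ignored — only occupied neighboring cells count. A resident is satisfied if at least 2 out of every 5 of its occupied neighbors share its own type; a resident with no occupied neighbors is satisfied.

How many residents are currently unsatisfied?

Row 0: (0,0)% 2/2 ✓ · (0,1)% 3/3 ✓ · (0,2)% 1/1 ✓ · (0,4)% 0/1 ✗
Row 1: (1,0)% 2/2 ✓ · (1,1)% 2/3 ✓ · (1,3)% 1/2 ✓ · (1,4)@ 1/3 ✗
Row 2: (2,1)@ 0/3 ✗ · (2,2)% 2/3 ✓ · (2,3)% 2/3 ✓ · (2,4)@ 1/3 ✗
Row 3: (3,0)@ 0/1 ✗ · (3,1)% 1/4 ✗ · (3,2)% 3/3 ✓ · (3,4)% 0/2 ✗
Row 4: (4,1)@ 0/2 ✗ · (4,2)% 1/3 ✗ · (4,3)@ 1/2 ✓ · (4,4)@ 1/2 ✓
Unsatisfied: (0,4), (1,4), (2,1), (2,4), (3,0), (3,1), (3,4), (4,1), (4,2) — 9 in total.

9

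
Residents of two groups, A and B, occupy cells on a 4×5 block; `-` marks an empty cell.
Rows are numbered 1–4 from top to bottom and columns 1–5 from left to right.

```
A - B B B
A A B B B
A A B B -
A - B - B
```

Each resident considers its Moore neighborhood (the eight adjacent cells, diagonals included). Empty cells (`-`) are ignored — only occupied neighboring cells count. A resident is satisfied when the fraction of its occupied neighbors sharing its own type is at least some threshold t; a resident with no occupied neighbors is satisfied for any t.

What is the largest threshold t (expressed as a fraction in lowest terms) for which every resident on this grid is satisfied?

(1,1)A 2/2
(1,3)B 3/4
(1,4)B 5/5
(1,5)B 3/3
(2,1)A 4/4
(2,2)A 4/7
(2,3)B 5/7
(2,4)B 7/7
(2,5)B 4/4
(3,1)A 4/4
(3,2)A 4/7
(3,3)B 4/6
(3,4)B 6/6
(4,1)A 2/2
(4,3)B 2/3
(4,5)B 1/1
The smallest same-type fraction is 4/7 at (2,2), which reduces to 4/7. Any threshold above that leaves this resident unsatisfied.

4/7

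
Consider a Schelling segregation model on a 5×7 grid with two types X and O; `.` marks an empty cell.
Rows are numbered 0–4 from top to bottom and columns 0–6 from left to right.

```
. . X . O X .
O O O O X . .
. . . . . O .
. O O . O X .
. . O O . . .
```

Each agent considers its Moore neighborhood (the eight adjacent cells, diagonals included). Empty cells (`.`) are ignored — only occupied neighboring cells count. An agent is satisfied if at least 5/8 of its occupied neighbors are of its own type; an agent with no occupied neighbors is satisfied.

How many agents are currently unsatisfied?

(0,2)X 0/3 unhappy
(0,4)O 1/3 unhappy
(0,5)X 1/2 unhappy
(1,0)O 1/1 ok
(1,1)O 2/3 ok
(1,2)O 2/3 ok
(1,3)O 2/4 unhappy
(1,4)X 1/4 unhappy
(2,5)O 1/3 unhappy
(3,1)O 2/2 ok
(3,2)O 3/3 ok
(3,4)O 2/3 ok
(3,5)X 0/2 unhappy
(4,2)O 3/3 ok
(4,3)O 3/3 ok
Unsatisfied: (0,2), (0,4), (0,5), (1,3), (1,4), (2,5), (3,5) — 7 in total.

7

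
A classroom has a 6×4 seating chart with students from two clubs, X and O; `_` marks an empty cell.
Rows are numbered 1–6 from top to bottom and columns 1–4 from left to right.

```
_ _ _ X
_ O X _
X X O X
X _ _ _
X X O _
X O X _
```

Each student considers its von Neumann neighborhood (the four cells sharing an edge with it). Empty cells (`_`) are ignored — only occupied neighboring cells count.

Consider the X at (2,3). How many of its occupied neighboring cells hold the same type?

0

Occupied neighbors of (2,3): (3,3)=O, (2,2)=O.
Same type (X): 0 of 2.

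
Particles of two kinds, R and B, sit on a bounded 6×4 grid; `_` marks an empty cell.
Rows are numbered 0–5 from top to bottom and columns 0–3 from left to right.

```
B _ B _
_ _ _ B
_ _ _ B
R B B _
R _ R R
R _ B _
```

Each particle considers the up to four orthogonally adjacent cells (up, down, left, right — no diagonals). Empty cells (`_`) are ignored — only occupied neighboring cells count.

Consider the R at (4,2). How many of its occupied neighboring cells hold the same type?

1

Occupied neighbors of (4,2): (3,2)=B, (5,2)=B, (4,3)=R.
Same type (R): 1 of 3.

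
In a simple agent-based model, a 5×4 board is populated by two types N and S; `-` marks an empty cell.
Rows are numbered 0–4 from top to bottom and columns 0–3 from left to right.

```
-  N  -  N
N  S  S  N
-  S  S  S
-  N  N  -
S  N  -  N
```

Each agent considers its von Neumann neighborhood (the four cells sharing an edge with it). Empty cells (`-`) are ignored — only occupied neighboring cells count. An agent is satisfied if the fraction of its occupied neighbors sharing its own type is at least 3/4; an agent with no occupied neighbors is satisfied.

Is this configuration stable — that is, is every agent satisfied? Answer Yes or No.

No

Row 0: (0,1)N 0/1 unhappy · (0,3)N 1/1 ok
Row 1: (1,0)N 0/1 unhappy · (1,1)S 2/4 unhappy · (1,2)S 2/3 unhappy · (1,3)N 1/3 unhappy
Row 2: (2,1)S 2/3 unhappy · (2,2)S 3/4 ok · (2,3)S 1/2 unhappy
Row 3: (3,1)N 2/3 unhappy · (3,2)N 1/2 unhappy
Row 4: (4,0)S 0/1 unhappy · (4,1)N 1/2 unhappy · (4,3)N 0/0 ok
For instance (0,1) has only 0/1 same-type neighbors, below 3/4.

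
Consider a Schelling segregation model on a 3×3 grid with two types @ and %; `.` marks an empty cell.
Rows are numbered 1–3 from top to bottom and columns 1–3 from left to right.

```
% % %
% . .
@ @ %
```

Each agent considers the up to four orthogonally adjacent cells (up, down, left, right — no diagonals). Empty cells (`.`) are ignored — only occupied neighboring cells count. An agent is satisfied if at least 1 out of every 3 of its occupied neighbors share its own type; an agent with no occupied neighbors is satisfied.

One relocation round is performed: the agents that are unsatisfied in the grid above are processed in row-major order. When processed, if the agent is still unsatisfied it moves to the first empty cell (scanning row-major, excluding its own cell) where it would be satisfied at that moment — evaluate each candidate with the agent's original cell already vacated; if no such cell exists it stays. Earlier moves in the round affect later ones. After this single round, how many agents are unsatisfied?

0

Initially unsatisfied (in order): (3,3).
  (3,3) → (2,2).
Resulting grid:
% % %
% % .
@ @ .
All satisfied now.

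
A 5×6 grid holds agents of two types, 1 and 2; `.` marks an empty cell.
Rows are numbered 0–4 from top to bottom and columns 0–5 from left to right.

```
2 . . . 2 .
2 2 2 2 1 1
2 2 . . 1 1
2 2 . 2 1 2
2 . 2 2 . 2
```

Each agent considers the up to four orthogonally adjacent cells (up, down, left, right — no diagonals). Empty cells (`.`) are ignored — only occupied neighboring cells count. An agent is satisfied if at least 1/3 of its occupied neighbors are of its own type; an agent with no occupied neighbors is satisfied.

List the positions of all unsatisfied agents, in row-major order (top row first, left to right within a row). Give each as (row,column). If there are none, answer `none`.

(0,4)

(0,0)2 1/1 ok
(0,4)2 0/1 unhappy
(1,0)2 3/3 ok
(1,1)2 3/3 ok
(1,2)2 2/2 ok
(1,3)2 1/2 ok
(1,4)1 2/4 ok
(1,5)1 2/2 ok
(2,0)2 3/3 ok
(2,1)2 3/3 ok
(2,4)1 3/3 ok
(2,5)1 2/3 ok
(3,0)2 3/3 ok
(3,1)2 2/2 ok
(3,3)2 1/2 ok
(3,4)1 1/3 ok
(3,5)2 1/3 ok
(4,0)2 1/1 ok
(4,2)2 1/1 ok
(4,3)2 2/2 ok
(4,5)2 1/1 ok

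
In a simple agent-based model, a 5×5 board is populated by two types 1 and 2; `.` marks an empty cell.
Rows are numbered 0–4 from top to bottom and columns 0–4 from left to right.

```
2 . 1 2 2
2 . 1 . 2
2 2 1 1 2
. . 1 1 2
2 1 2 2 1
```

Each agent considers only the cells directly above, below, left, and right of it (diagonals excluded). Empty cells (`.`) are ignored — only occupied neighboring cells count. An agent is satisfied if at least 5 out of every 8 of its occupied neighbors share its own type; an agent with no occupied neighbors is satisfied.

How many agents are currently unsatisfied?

10

Row 0: (0,0)2 1/1 satisfied · (0,2)1 1/2 not · (0,3)2 1/2 not · (0,4)2 2/2 satisfied
Row 1: (1,0)2 2/2 satisfied · (1,2)1 2/2 satisfied · (1,4)2 2/2 satisfied
Row 2: (2,0)2 2/2 satisfied · (2,1)2 1/2 not · (2,2)1 3/4 satisfied · (2,3)1 2/3 satisfied · (2,4)2 2/3 satisfied
Row 3: (3,2)1 2/3 satisfied · (3,3)1 2/4 not · (3,4)2 1/3 not
Row 4: (4,0)2 0/1 not · (4,1)1 0/2 not · (4,2)2 1/3 not · (4,3)2 1/3 not · (4,4)1 0/2 not
Unsatisfied: (0,2), (0,3), (2,1), (3,3), (3,4), (4,0), (4,1), (4,2), (4,3), (4,4) — 10 in total.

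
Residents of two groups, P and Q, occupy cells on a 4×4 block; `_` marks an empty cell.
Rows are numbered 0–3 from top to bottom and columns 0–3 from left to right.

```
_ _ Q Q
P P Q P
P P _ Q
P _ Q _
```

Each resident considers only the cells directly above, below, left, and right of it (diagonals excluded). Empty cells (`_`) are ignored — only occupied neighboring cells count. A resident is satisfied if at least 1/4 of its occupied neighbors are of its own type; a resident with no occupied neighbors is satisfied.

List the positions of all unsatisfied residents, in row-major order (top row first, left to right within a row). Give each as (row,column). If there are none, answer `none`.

Row 0: (0,2)Q 2/2 ✓ · (0,3)Q 1/2 ✓
Row 1: (1,0)P 2/2 ✓ · (1,1)P 2/3 ✓ · (1,2)Q 1/3 ✓ · (1,3)P 0/3 ✗
Row 2: (2,0)P 3/3 ✓ · (2,1)P 2/2 ✓ · (2,3)Q 0/1 ✗
Row 3: (3,0)P 1/1 ✓ · (3,2)Q 0/0 ✓

(1,3), (2,3)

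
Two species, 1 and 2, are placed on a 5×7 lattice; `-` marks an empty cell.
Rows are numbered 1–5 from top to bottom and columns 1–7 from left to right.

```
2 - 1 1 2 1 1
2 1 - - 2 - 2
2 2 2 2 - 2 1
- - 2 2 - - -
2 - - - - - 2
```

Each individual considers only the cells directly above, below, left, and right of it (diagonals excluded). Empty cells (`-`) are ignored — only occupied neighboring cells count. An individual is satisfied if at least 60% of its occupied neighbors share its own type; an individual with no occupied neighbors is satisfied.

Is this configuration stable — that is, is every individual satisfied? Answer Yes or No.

No

Row 1: (1,1)2 1/1 ok · (1,3)1 1/1 ok · (1,4)1 1/2 unhappy · (1,5)2 1/3 unhappy · (1,6)1 1/2 unhappy · (1,7)1 1/2 unhappy
Row 2: (2,1)2 2/3 ok · (2,2)1 0/2 unhappy · (2,5)2 1/1 ok · (2,7)2 0/2 unhappy
Row 3: (3,1)2 2/2 ok · (3,2)2 2/3 ok · (3,3)2 3/3 ok · (3,4)2 2/2 ok · (3,6)2 0/1 unhappy · (3,7)1 0/2 unhappy
Row 4: (4,3)2 2/2 ok · (4,4)2 2/2 ok
Row 5: (5,1)2 0/0 ok · (5,7)2 0/0 ok
For instance (1,4) has only 1/2 same-type neighbors, below 3/5.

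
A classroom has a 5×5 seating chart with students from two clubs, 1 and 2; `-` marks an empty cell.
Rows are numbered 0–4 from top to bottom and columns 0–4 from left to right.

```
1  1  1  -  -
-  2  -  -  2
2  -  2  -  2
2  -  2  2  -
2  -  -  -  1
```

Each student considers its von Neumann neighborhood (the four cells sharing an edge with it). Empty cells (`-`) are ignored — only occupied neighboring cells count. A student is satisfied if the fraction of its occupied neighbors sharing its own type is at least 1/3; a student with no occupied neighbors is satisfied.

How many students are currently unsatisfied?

1

Row 0: (0,0)1 1/1 ✓ · (0,1)1 2/3 ✓ · (0,2)1 1/1 ✓
Row 1: (1,1)2 0/1 ✗ · (1,4)2 1/1 ✓
Row 2: (2,0)2 1/1 ✓ · (2,2)2 1/1 ✓ · (2,4)2 1/1 ✓
Row 3: (3,0)2 2/2 ✓ · (3,2)2 2/2 ✓ · (3,3)2 1/1 ✓
Row 4: (4,0)2 1/1 ✓ · (4,4)1 0/0 ✓
Unsatisfied: (1,1) — 1 in total.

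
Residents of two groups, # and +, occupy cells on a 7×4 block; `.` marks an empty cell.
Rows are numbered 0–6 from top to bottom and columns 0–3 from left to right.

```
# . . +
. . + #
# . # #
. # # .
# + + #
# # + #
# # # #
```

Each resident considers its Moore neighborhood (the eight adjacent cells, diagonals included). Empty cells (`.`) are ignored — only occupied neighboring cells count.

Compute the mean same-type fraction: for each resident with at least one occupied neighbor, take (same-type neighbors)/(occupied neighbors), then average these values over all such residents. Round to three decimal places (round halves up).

0.625

Row 0: (0,0)# — no occupied neighbors · (0,3)+ 1/2
Row 1: (1,2)+ 1/4 · (1,3)# 2/4
Row 2: (2,0)# 1/1 · (2,2)# 4/5 · (2,3)# 3/4
Row 3: (3,1)# 4/6 · (3,2)# 4/6
Row 4: (4,0)# 3/4 · (4,1)+ 2/7 · (4,2)+ 2/7 · (4,3)# 2/4
Row 5: (5,0)# 4/5 · (5,1)# 5/8 · (5,2)+ 2/8 · (5,3)# 3/5
Row 6: (6,0)# 3/3 · (6,1)# 4/5 · (6,2)# 4/5 · (6,3)# 2/3
Sum over 20 residents: 1/2 + 1/4 + 2/4 + 1/1 + 4/5 + 3/4 + 4/6 + 4/6 + 3/4 + 2/7 + 2/7 + 2/4 + 4/5 + 5/8 + 2/8 + 3/5 + 3/3 + 4/5 + 4/5 + 2/3 = 3499/280; mean = 3499/280 ÷ 20 = 3499/5600 = 0.624821… → 0.625.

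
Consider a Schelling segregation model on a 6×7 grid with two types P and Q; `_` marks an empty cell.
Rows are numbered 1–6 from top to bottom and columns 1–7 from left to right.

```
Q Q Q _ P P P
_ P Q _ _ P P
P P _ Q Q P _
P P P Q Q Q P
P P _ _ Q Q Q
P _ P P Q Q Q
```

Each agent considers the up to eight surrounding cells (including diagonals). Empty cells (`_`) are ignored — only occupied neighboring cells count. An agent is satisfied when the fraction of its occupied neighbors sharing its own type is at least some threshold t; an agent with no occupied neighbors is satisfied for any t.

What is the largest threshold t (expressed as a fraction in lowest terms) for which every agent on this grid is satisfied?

(1,1)Q 1/2
(1,2)Q 3/4
(1,3)Q 2/3
(1,5)P 2/2
(1,6)P 4/4
(1,7)P 3/3
(2,2)P 2/6
(2,3)Q 3/5
(2,6)P 5/6
(2,7)P 4/4
(3,1)P 4/4
(3,2)P 5/6
(3,4)Q 4/5
(3,5)Q 4/6
(3,6)P 3/6
(4,1)P 5/5
(4,2)P 6/6
(4,3)P 3/5
(4,4)Q 4/5
(4,5)Q 6/7
(4,6)Q 5/7
(4,7)P 1/4
(5,1)P 4/4
(5,2)P 6/6
(5,5)Q 6/7
(5,6)Q 7/8
(5,7)Q 4/5
(6,1)P 2/2
(6,3)P 2/2
(6,4)P 1/3
(6,5)Q 3/4
(6,6)Q 5/5
(6,7)Q 3/3
The smallest same-type fraction is 1/4 at (4,7), which reduces to 1/4. Any threshold above that leaves this agent unsatisfied.

1/4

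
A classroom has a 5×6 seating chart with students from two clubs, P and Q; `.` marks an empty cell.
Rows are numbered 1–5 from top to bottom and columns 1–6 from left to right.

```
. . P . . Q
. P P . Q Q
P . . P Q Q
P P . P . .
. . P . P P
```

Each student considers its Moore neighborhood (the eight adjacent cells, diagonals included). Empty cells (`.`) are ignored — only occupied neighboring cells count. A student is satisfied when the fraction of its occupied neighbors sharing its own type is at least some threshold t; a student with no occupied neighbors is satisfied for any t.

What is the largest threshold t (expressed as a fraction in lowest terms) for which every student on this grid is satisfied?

Row 1: (1,3)P 2/2 · (1,6)Q 2/2
Row 2: (2,2)P 3/3 · (2,3)P 3/3 · (2,5)Q 4/5 · (2,6)Q 4/4
Row 3: (3,1)P 3/3 · (3,4)P 2/4 · (3,5)Q 3/5 · (3,6)Q 3/3
Row 4: (4,1)P 2/2 · (4,2)P 3/3 · (4,4)P 3/4
Row 5: (5,3)P 2/2 · (5,5)P 2/2 · (5,6)P 1/1
The smallest same-type fraction is 2/4 at (3,4), which reduces to 1/2. Any threshold above that leaves this student unsatisfied.

1/2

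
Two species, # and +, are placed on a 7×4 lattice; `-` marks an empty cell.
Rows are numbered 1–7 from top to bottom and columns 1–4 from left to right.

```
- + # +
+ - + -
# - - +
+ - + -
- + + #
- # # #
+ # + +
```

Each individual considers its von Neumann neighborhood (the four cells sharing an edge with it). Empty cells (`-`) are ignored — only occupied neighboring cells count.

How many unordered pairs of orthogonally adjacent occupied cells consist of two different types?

Scan each occupied cell's neighbors to the right and below so each pair is counted once.
Row 1: +(1,2)–#(1,3)≠ #(1,3)–+(1,4)≠ #(1,3)–+(2,3)≠  → 3/3 unlike.
Row 2: +(2,1)–#(3,1)≠  → 1/1 unlike.
Row 3: #(3,1)–+(4,1)≠  → 1/1 unlike.
Row 4: +(4,3)–+(5,3)=  → 0/1 unlike.
Row 5: +(5,2)–+(5,3)= +(5,2)–#(6,2)≠ +(5,3)–#(5,4)≠ +(5,3)–#(6,3)≠ #(5,4)–#(6,4)=  → 3/5 unlike.
Row 6: #(6,2)–#(6,3)= #(6,2)–#(7,2)= #(6,3)–#(6,4)= #(6,3)–+(7,3)≠ #(6,4)–+(7,4)≠  → 2/5 unlike.
Row 7: +(7,1)–#(7,2)≠ #(7,2)–+(7,3)≠ +(7,3)–+(7,4)=  → 2/3 unlike.
Total adjacent occupied pairs: 19; unlike-type pairs: 12.

12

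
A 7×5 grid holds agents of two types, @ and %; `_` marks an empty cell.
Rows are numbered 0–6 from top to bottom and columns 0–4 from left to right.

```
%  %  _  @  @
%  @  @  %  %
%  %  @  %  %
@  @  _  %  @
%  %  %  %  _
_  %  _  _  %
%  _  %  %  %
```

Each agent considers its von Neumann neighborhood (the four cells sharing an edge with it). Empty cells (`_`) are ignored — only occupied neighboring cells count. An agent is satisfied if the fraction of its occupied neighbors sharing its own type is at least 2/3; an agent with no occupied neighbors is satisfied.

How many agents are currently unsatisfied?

Row 0: (0,0)% 2/2 ✓ · (0,1)% 1/2 ✗ · (0,3)@ 1/2 ✗ · (0,4)@ 1/2 ✗
Row 1: (1,0)% 2/3 ✓ · (1,1)@ 1/4 ✗ · (1,2)@ 2/3 ✓ · (1,3)% 2/4 ✗ · (1,4)% 2/3 ✓
Row 2: (2,0)% 2/3 ✓ · (2,1)% 1/4 ✗ · (2,2)@ 1/3 ✗ · (2,3)% 3/4 ✓ · (2,4)% 2/3 ✓
Row 3: (3,0)@ 1/3 ✗ · (3,1)@ 1/3 ✗ · (3,3)% 2/3 ✓ · (3,4)@ 0/2 ✗
Row 4: (4,0)% 1/2 ✗ · (4,1)% 3/4 ✓ · (4,2)% 2/2 ✓ · (4,3)% 2/2 ✓
Row 5: (5,1)% 1/1 ✓ · (5,4)% 1/1 ✓
Row 6: (6,0)% 0/0 ✓ · (6,2)% 1/1 ✓ · (6,3)% 2/2 ✓ · (6,4)% 2/2 ✓
Unsatisfied: (0,1), (0,3), (0,4), (1,1), (1,3), (2,1), (2,2), (3,0), (3,1), (3,4), (4,0) — 11 in total.

11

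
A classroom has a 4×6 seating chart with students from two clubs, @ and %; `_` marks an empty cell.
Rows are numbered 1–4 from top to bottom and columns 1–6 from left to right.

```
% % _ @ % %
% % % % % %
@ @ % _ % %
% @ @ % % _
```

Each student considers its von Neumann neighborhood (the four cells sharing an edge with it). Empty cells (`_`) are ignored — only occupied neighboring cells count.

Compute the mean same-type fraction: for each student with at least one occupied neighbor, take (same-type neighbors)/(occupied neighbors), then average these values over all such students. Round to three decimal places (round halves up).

Row 1: (1,1)% 2/2 · (1,2)% 2/2 · (1,4)@ 0/2 · (1,5)% 2/3 · (1,6)% 2/2
Row 2: (2,1)% 2/3 · (2,2)% 3/4 · (2,3)% 3/3 · (2,4)% 2/3 · (2,5)% 4/4 · (2,6)% 3/3
Row 3: (3,1)@ 1/3 · (3,2)@ 2/4 · (3,3)% 1/3 · (3,5)% 3/3 · (3,6)% 2/2
Row 4: (4,1)% 0/2 · (4,2)@ 2/3 · (4,3)@ 1/3 · (4,4)% 1/2 · (4,5)% 2/2
Sum over 21 students: 2/2 + 2/2 + 0/2 + 2/3 + 2/2 + 2/3 + 3/4 + 3/3 + 2/3 + 4/4 + 3/3 + 1/3 + 2/4 + 1/3 + 3/3 + 2/2 + 0/2 + 2/3 + 1/3 + 1/2 + 2/2 = 173/12; mean = 173/12 ÷ 21 = 173/252 = 0.686507… → 0.687.

0.687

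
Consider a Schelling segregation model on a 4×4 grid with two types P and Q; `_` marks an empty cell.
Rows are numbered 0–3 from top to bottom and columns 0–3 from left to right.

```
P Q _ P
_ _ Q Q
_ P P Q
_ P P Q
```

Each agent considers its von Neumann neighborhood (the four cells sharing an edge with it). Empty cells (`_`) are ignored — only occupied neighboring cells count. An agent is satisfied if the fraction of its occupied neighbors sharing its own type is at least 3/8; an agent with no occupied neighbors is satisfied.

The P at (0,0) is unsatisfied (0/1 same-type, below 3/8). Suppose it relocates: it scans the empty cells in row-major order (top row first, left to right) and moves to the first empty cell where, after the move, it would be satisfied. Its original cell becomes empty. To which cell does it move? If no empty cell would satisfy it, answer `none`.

(1,0)

Vacating (0,0). Empty cells in order:
  (0,2): 1/3 same-type → still unsatisfied.
  (1,0): 0/0 same-type → satisfied — stop here.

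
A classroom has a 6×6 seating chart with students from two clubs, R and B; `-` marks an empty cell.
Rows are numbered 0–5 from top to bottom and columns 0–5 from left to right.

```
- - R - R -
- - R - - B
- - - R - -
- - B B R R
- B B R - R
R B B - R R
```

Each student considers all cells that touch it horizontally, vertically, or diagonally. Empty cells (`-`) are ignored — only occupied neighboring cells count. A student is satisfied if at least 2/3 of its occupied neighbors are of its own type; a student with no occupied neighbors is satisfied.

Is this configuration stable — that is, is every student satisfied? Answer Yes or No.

No

(0,2)R 1/1 satisfied
(0,4)R 0/1 not
(1,2)R 2/2 satisfied
(1,5)B 0/1 not
(2,3)R 2/4 not
(3,2)B 3/5 not
(3,3)B 2/5 not
(3,4)R 4/5 satisfied
(3,5)R 2/2 satisfied
(4,1)B 4/5 satisfied
(4,2)B 5/6 satisfied
(4,3)R 2/6 not
(4,5)R 4/4 satisfied
(5,0)R 0/2 not
(5,1)B 3/4 satisfied
(5,2)B 3/4 satisfied
(5,4)R 3/3 satisfied
(5,5)R 2/2 satisfied
For instance (0,4) has only 0/1 same-type neighbors, below 2/3.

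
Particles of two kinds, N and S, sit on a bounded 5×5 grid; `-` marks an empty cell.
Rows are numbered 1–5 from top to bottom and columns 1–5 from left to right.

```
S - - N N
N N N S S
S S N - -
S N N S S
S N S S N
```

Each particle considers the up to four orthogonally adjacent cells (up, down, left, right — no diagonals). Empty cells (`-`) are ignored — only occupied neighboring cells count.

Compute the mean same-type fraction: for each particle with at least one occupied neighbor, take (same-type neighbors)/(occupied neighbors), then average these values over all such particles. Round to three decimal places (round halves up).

0.464

Row 1: (1,1)S 0/1 · (1,4)N 1/2 · (1,5)N 1/2
Row 2: (2,1)N 1/3 · (2,2)N 2/3 · (2,3)N 2/3 · (2,4)S 1/3 · (2,5)S 1/2
Row 3: (3,1)S 2/3 · (3,2)S 1/4 · (3,3)N 2/3
Row 4: (4,1)S 2/3 · (4,2)N 2/4 · (4,3)N 2/4 · (4,4)S 2/3 · (4,5)S 1/2
Row 5: (5,1)S 1/2 · (5,2)N 1/3 · (5,3)S 1/3 · (5,4)S 2/3 · (5,5)N 0/2
Sum over 21 particles: 0/1 + 1/2 + 1/2 + 1/3 + 2/3 + 2/3 + 1/3 + 1/2 + 2/3 + 1/4 + 2/3 + 2/3 + 2/4 + 2/4 + 2/3 + 1/2 + 1/2 + 1/3 + 1/3 + 2/3 + 0/2 = 39/4; mean = 39/4 ÷ 21 = 13/28 = 0.464285… → 0.464.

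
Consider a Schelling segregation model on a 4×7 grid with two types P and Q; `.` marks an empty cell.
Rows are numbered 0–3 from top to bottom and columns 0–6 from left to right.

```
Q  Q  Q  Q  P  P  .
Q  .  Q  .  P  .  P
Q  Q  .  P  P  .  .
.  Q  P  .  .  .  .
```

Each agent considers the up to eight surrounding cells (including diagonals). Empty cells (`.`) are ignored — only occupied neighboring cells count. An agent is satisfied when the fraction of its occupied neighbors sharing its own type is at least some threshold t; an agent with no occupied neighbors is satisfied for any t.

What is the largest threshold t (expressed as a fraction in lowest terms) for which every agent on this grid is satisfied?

Row 0: (0,0)Q 2/2 · (0,1)Q 4/4 · (0,2)Q 3/3 · (0,3)Q 2/4 · (0,4)P 2/3 · (0,5)P 3/3
Row 1: (1,0)Q 4/4 · (1,2)Q 4/5 · (1,4)P 4/5 · (1,6)P 1/1
Row 2: (2,0)Q 3/3 · (2,1)Q 4/5 · (2,3)P 3/4 · (2,4)P 2/2
Row 3: (3,1)Q 2/3 · (3,2)P 1/3
The smallest same-type fraction is 1/3 at (3,2), which reduces to 1/3. Any threshold above that leaves this agent unsatisfied.

1/3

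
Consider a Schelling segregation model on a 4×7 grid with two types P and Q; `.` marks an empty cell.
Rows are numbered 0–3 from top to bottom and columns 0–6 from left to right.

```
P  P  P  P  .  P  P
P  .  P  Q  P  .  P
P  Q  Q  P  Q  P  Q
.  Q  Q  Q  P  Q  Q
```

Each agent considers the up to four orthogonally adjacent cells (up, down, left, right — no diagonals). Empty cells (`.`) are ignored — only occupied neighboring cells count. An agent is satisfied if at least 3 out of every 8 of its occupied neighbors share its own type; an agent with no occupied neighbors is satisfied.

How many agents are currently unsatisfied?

Row 0: (0,0)P 2/2 ✓ · (0,1)P 2/2 ✓ · (0,2)P 3/3 ✓ · (0,3)P 1/2 ✓ · (0,5)P 1/1 ✓ · (0,6)P 2/2 ✓
Row 1: (1,0)P 2/2 ✓ · (1,2)P 1/3 ✗ · (1,3)Q 0/4 ✗ · (1,4)P 0/2 ✗ · (1,6)P 1/2 ✓
Row 2: (2,0)P 1/2 ✓ · (2,1)Q 2/3 ✓ · (2,2)Q 2/4 ✓ · (2,3)P 0/4 ✗ · (2,4)Q 0/4 ✗ · (2,5)P 0/3 ✗ · (2,6)Q 1/3 ✗
Row 3: (3,1)Q 2/2 ✓ · (3,2)Q 3/3 ✓ · (3,3)Q 1/3 ✗ · (3,4)P 0/3 ✗ · (3,5)Q 1/3 ✗ · (3,6)Q 2/2 ✓
Unsatisfied: (1,2), (1,3), (1,4), (2,3), (2,4), (2,5), (2,6), (3,3), (3,4), (3,5) — 10 in total.

10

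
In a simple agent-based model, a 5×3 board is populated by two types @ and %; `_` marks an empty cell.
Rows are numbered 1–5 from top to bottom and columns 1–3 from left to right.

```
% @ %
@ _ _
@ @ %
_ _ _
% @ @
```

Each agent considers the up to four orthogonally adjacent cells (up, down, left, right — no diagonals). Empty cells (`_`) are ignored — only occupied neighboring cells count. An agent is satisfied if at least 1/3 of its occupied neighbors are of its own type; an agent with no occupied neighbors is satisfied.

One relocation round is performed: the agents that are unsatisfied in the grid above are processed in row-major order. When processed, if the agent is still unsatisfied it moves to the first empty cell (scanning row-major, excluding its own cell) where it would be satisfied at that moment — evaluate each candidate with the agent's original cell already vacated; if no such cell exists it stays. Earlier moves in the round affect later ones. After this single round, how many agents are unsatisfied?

Initially unsatisfied (in order): (1,1), (1,2), (1,3), (3,3), (5,1).
  (1,1) → (2,3).
  (1,2) → (1,1).
  (1,3): now satisfied by earlier moves; stays.
  (3,3): now satisfied by earlier moves; stays.
  (5,1) → (1,2).
Resulting grid:
@ % %
@ _ %
@ @ %
_ _ _
_ @ @
All satisfied now.

0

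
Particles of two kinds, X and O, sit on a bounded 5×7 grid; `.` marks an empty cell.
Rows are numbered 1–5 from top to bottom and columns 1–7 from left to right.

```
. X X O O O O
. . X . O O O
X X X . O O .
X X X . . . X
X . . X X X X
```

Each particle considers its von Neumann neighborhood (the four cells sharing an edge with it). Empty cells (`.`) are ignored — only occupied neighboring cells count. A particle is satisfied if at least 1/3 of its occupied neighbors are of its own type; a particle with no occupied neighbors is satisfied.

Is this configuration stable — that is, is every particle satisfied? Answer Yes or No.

(1,2)X 1/1 ok
(1,3)X 2/3 ok
(1,4)O 1/2 ok
(1,5)O 3/3 ok
(1,6)O 3/3 ok
(1,7)O 2/2 ok
(2,3)X 2/2 ok
(2,5)O 3/3 ok
(2,6)O 4/4 ok
(2,7)O 2/2 ok
(3,1)X 2/2 ok
(3,2)X 3/3 ok
(3,3)X 3/3 ok
(3,5)O 2/2 ok
(3,6)O 2/2 ok
(4,1)X 3/3 ok
(4,2)X 3/3 ok
(4,3)X 2/2 ok
(4,7)X 1/1 ok
(5,1)X 1/1 ok
(5,4)X 1/1 ok
(5,5)X 2/2 ok
(5,6)X 2/2 ok
(5,7)X 2/2 ok
All meet the threshold, so the configuration is stable.

Yes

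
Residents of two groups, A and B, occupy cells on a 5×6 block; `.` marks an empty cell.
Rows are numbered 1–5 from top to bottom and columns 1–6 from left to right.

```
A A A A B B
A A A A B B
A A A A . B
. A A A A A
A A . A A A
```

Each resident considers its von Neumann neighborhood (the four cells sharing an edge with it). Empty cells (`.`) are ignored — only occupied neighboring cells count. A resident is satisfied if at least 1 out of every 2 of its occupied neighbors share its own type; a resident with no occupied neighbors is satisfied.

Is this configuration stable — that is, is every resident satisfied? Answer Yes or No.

(1,1)A 2/2 ✓
(1,2)A 3/3 ✓
(1,3)A 3/3 ✓
(1,4)A 2/3 ✓
(1,5)B 2/3 ✓
(1,6)B 2/2 ✓
(2,1)A 3/3 ✓
(2,2)A 4/4 ✓
(2,3)A 4/4 ✓
(2,4)A 3/4 ✓
(2,5)B 2/3 ✓
(2,6)B 3/3 ✓
(3,1)A 2/2 ✓
(3,2)A 4/4 ✓
(3,3)A 4/4 ✓
(3,4)A 3/3 ✓
(3,6)B 1/2 ✓
(4,2)A 3/3 ✓
(4,3)A 3/3 ✓
(4,4)A 4/4 ✓
(4,5)A 3/3 ✓
(4,6)A 2/3 ✓
(5,1)A 1/1 ✓
(5,2)A 2/2 ✓
(5,4)A 2/2 ✓
(5,5)A 3/3 ✓
(5,6)A 2/2 ✓
All meet the threshold, so the configuration is stable.

Yes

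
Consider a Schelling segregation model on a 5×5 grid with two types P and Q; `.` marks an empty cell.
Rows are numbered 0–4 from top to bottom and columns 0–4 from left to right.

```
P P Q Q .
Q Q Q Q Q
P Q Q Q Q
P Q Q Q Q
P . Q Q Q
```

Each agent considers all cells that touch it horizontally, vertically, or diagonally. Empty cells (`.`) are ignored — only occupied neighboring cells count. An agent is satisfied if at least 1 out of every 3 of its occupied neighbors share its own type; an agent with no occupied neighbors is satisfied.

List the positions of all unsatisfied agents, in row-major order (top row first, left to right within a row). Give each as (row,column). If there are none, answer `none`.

(0,1), (2,0)

Row 0: (0,0)P 1/3 ✓ · (0,1)P 1/5 ✗ · (0,2)Q 4/5 ✓ · (0,3)Q 4/4 ✓
Row 1: (1,0)Q 2/5 ✓ · (1,1)Q 5/8 ✓ · (1,2)Q 7/8 ✓ · (1,3)Q 7/7 ✓ · (1,4)Q 4/4 ✓
Row 2: (2,0)P 1/5 ✗ · (2,1)Q 6/8 ✓ · (2,2)Q 8/8 ✓ · (2,3)Q 8/8 ✓ · (2,4)Q 5/5 ✓
Row 3: (3,0)P 2/4 ✓ · (3,1)Q 4/7 ✓ · (3,2)Q 7/7 ✓ · (3,3)Q 8/8 ✓ · (3,4)Q 5/5 ✓
Row 4: (4,0)P 1/2 ✓ · (4,2)Q 4/4 ✓ · (4,3)Q 5/5 ✓ · (4,4)Q 3/3 ✓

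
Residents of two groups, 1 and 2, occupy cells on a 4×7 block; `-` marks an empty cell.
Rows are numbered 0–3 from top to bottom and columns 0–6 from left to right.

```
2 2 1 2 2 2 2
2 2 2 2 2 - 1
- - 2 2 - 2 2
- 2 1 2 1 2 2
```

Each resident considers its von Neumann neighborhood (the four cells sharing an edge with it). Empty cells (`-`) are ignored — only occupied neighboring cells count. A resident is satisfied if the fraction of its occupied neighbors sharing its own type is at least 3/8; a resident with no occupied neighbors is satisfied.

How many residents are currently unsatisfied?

6

Row 0: (0,0)2 2/2 satisfied · (0,1)2 2/3 satisfied · (0,2)1 0/3 not · (0,3)2 2/3 satisfied · (0,4)2 3/3 satisfied · (0,5)2 2/2 satisfied · (0,6)2 1/2 satisfied
Row 1: (1,0)2 2/2 satisfied · (1,1)2 3/3 satisfied · (1,2)2 3/4 satisfied · (1,3)2 4/4 satisfied · (1,4)2 2/2 satisfied · (1,6)1 0/2 not
Row 2: (2,2)2 2/3 satisfied · (2,3)2 3/3 satisfied · (2,5)2 2/2 satisfied · (2,6)2 2/3 satisfied
Row 3: (3,1)2 0/1 not · (3,2)1 0/3 not · (3,3)2 1/3 not · (3,4)1 0/2 not · (3,5)2 2/3 satisfied · (3,6)2 2/2 satisfied
Unsatisfied: (0,2), (1,6), (3,1), (3,2), (3,3), (3,4) — 6 in total.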